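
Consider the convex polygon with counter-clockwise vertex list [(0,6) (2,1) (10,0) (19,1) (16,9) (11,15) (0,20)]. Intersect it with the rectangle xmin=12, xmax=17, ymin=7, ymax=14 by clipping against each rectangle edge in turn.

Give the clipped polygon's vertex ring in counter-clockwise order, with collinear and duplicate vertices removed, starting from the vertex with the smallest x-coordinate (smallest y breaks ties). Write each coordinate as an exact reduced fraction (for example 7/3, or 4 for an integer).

1. After x ≥ 12: [(12,2/9) (19,1) (16,9) (12,69/5)]
2. After x ≤ 17: [(12,2/9) (17,7/9) (17,19/3) (16,9) (12,69/5)]
3. After y ≥ 7: [(12,7) (67/4,7) (16,9) (12,69/5)]
4. After y ≤ 14: [(12,7) (67/4,7) (16,9) (12,69/5)]
5. Canonical ring: [(12,7) (67/4,7) (16,9) (12,69/5)]

Clipped polygon: [(12,7) (67/4,7) (16,9) (12,69/5)]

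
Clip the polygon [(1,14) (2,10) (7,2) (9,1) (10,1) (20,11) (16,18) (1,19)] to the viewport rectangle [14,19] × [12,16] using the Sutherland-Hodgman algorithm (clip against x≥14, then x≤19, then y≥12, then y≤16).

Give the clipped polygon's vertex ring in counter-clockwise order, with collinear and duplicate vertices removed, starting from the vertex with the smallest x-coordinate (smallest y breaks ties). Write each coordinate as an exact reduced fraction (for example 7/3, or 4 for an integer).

1. After x ≥ 14: [(14,5) (20,11) (16,18) (14,272/15)]
2. After x ≤ 19: [(14,5) (19,10) (19,51/4) (16,18) (14,272/15)]
3. After y ≥ 12: [(14,12) (19,12) (19,51/4) (16,18) (14,272/15)]
4. After y ≤ 16: [(14,16) (14,12) (19,12) (19,51/4) (120/7,16)]
5. Canonical ring: [(14,12) (19,12) (19,51/4) (120/7,16) (14,16)]

Clipped polygon: [(14,12) (19,12) (19,51/4) (120/7,16) (14,16)]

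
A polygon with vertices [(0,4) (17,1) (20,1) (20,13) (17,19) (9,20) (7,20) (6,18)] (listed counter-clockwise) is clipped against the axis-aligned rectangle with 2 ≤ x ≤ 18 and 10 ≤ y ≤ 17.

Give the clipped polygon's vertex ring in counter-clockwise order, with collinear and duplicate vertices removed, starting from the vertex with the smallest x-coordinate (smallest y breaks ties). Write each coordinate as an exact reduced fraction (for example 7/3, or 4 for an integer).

1. After x ≥ 2: [(2,26/3) (2,62/17) (17,1) (20,1) (20,13) (17,19) (9,20) (7,20) (6,18)]
2. After x ≤ 18: [(2,26/3) (2,62/17) (17,1) (18,1) (18,17) (17,19) (9,20) (7,20) (6,18)]
3. After y ≥ 10: [(18/7,10) (18,10) (18,17) (17,19) (9,20) (7,20) (6,18)]
4. After y ≤ 17: [(39/7,17) (18/7,10) (18,10) (18,17) (18,17)]
5. Canonical ring: [(18/7,10) (18,10) (18,17) (39/7,17)]

Clipped polygon: [(18/7,10) (18,10) (18,17) (39/7,17)]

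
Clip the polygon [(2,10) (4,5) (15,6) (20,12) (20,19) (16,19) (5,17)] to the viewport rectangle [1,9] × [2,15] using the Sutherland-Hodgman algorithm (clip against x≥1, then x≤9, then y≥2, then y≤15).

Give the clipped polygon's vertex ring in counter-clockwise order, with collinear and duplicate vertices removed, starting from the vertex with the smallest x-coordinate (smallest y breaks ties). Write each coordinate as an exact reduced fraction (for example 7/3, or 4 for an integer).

1. After x ≥ 1: [(2,10) (4,5) (15,6) (20,12) (20,19) (16,19) (5,17)]
2. After x ≤ 9: [(2,10) (4,5) (9,60/11) (9,195/11) (5,17)]
3. After y ≥ 2: [(2,10) (4,5) (9,60/11) (9,195/11) (5,17)]
4. After y ≤ 15: [(29/7,15) (2,10) (4,5) (9,60/11) (9,15)]
5. Canonical ring: [(2,10) (4,5) (9,60/11) (9,15) (29/7,15)]

Clipped polygon: [(2,10) (4,5) (9,60/11) (9,15) (29/7,15)]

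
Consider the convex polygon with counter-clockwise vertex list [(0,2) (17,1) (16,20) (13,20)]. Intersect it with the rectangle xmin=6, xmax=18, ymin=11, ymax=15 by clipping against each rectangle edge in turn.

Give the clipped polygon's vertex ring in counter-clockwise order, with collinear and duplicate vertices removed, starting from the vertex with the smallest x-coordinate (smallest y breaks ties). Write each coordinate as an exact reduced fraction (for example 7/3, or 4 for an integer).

1. After x ≥ 6: [(6,134/13) (6,28/17) (17,1) (16,20) (13,20)]
2. After x ≤ 18: [(6,134/13) (6,28/17) (17,1) (16,20) (13,20)]
3. After y ≥ 11: [(13/2,11) (313/19,11) (16,20) (13,20)]
4. After y ≤ 15: [(169/18,15) (13/2,11) (313/19,11) (309/19,15)]
5. Canonical ring: [(13/2,11) (313/19,11) (309/19,15) (169/18,15)]

Clipped polygon: [(13/2,11) (313/19,11) (309/19,15) (169/18,15)]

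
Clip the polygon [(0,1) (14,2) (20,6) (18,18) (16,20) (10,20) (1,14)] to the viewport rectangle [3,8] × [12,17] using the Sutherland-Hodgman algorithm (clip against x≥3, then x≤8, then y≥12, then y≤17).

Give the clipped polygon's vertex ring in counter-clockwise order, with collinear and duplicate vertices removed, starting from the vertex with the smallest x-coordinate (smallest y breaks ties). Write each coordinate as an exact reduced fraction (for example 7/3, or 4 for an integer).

1. After x ≥ 3: [(3,17/14) (14,2) (20,6) (18,18) (16,20) (10,20) (3,46/3)]
2. After x ≤ 8: [(3,17/14) (8,11/7) (8,56/3) (3,46/3)]
3. After y ≥ 12: [(3,12) (8,12) (8,56/3) (3,46/3)]
4. After y ≤ 17: [(3,12) (8,12) (8,17) (11/2,17) (3,46/3)]
5. Canonical ring: [(3,12) (8,12) (8,17) (11/2,17) (3,46/3)]

Clipped polygon: [(3,12) (8,12) (8,17) (11/2,17) (3,46/3)]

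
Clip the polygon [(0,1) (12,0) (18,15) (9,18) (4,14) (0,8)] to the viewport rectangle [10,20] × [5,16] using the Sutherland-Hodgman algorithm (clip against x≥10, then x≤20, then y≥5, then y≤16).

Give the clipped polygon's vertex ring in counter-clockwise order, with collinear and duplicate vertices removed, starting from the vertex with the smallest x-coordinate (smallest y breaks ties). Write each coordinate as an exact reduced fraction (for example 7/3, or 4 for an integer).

Clipped polygon: [(10,5) (14,5) (18,15) (15,16) (10,16)]

1. After x ≥ 10: [(10,1/6) (12,0) (18,15) (10,53/3)]
2. After x ≤ 20: [(10,1/6) (12,0) (18,15) (10,53/3)]
3. After y ≥ 5: [(10,5) (14,5) (18,15) (10,53/3)]
4. After y ≤ 16: [(10,16) (10,5) (14,5) (18,15) (15,16)]
5. Canonical ring: [(10,5) (14,5) (18,15) (15,16) (10,16)]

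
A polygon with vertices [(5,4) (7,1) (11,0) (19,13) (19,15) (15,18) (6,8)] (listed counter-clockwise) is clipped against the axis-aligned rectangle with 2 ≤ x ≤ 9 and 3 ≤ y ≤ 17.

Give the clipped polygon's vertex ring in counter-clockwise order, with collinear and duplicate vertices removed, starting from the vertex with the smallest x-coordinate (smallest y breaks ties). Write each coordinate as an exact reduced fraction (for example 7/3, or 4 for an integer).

Clipped polygon: [(5,4) (17/3,3) (9,3) (9,34/3) (6,8)]

1. After x ≥ 2: [(5,4) (7,1) (11,0) (19,13) (19,15) (15,18) (6,8)]
2. After x ≤ 9: [(5,4) (7,1) (9,1/2) (9,34/3) (6,8)]
3. After y ≥ 3: [(5,4) (17/3,3) (9,3) (9,34/3) (6,8)]
4. After y ≤ 17: [(5,4) (17/3,3) (9,3) (9,34/3) (6,8)]
5. Canonical ring: [(5,4) (17/3,3) (9,3) (9,34/3) (6,8)]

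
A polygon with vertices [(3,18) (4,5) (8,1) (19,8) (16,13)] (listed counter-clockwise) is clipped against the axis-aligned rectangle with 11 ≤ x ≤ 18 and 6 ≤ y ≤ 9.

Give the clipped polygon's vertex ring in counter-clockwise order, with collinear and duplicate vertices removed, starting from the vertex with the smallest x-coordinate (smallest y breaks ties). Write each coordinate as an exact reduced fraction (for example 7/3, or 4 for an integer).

Clipped polygon: [(11,6) (111/7,6) (18,81/11) (18,9) (11,9)]

1. After x ≥ 11: [(11,194/13) (11,32/11) (19,8) (16,13)]
2. After x ≤ 18: [(11,194/13) (11,32/11) (18,81/11) (18,29/3) (16,13)]
3. After y ≥ 6: [(11,194/13) (11,6) (111/7,6) (18,81/11) (18,29/3) (16,13)]
4. After y ≤ 9: [(11,9) (11,6) (111/7,6) (18,81/11) (18,9)]
5. Canonical ring: [(11,6) (111/7,6) (18,81/11) (18,9) (11,9)]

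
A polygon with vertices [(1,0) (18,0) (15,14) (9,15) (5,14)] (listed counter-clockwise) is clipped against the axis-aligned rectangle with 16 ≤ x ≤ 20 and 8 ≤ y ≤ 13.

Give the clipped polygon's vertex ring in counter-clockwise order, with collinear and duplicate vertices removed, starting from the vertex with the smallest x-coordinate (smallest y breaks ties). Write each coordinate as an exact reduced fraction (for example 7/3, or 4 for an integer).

Clipped polygon: [(16,8) (114/7,8) (16,28/3)]

1. After x ≥ 16: [(16,0) (18,0) (16,28/3)]
2. After x ≤ 20: [(16,0) (18,0) (16,28/3)]
3. After y ≥ 8: [(16,8) (114/7,8) (16,28/3)]
4. After y ≤ 13: [(16,8) (114/7,8) (16,28/3)]
5. Canonical ring: [(16,8) (114/7,8) (16,28/3)]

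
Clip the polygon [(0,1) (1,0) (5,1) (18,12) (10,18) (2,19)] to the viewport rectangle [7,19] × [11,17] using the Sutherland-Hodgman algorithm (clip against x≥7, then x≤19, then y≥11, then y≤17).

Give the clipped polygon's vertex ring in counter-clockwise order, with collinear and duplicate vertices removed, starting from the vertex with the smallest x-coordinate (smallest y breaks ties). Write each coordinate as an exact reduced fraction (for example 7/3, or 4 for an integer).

1. After x ≥ 7: [(7,35/13) (18,12) (10,18) (7,147/8)]
2. After x ≤ 19: [(7,35/13) (18,12) (10,18) (7,147/8)]
3. After y ≥ 11: [(7,11) (185/11,11) (18,12) (10,18) (7,147/8)]
4. After y ≤ 17: [(7,17) (7,11) (185/11,11) (18,12) (34/3,17)]
5. Canonical ring: [(7,11) (185/11,11) (18,12) (34/3,17) (7,17)]

Clipped polygon: [(7,11) (185/11,11) (18,12) (34/3,17) (7,17)]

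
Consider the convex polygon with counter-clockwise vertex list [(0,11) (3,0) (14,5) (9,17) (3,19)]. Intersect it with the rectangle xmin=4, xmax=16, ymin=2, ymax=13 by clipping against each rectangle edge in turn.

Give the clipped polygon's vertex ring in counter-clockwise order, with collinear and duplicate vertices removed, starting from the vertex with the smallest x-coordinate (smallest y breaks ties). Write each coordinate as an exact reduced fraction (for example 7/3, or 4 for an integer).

Clipped polygon: [(4,2) (37/5,2) (14,5) (32/3,13) (4,13)]

1. After x ≥ 4: [(4,5/11) (14,5) (9,17) (4,56/3)]
2. After x ≤ 16: [(4,5/11) (14,5) (9,17) (4,56/3)]
3. After y ≥ 2: [(4,2) (37/5,2) (14,5) (9,17) (4,56/3)]
4. After y ≤ 13: [(4,13) (4,2) (37/5,2) (14,5) (32/3,13)]
5. Canonical ring: [(4,2) (37/5,2) (14,5) (32/3,13) (4,13)]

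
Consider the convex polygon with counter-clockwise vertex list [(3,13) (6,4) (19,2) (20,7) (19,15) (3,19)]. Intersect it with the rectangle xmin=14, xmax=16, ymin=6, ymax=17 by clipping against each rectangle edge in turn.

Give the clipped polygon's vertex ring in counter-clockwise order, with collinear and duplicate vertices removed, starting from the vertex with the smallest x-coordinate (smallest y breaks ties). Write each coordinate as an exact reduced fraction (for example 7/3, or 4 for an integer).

1. After x ≥ 14: [(14,36/13) (19,2) (20,7) (19,15) (14,65/4)]
2. After x ≤ 16: [(14,36/13) (16,32/13) (16,63/4) (14,65/4)]
3. After y ≥ 6: [(14,6) (16,6) (16,63/4) (14,65/4)]
4. After y ≤ 17: [(14,6) (16,6) (16,63/4) (14,65/4)]
5. Canonical ring: [(14,6) (16,6) (16,63/4) (14,65/4)]

Clipped polygon: [(14,6) (16,6) (16,63/4) (14,65/4)]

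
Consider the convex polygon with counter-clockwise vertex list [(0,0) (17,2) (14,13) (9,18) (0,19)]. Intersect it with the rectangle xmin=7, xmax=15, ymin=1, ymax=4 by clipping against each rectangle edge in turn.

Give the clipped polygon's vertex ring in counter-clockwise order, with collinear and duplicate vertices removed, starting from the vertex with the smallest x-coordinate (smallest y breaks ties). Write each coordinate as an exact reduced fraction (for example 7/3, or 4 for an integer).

Clipped polygon: [(7,1) (17/2,1) (15,30/17) (15,4) (7,4)]

1. After x ≥ 7: [(7,14/17) (17,2) (14,13) (9,18) (7,164/9)]
2. After x ≤ 15: [(7,14/17) (15,30/17) (15,28/3) (14,13) (9,18) (7,164/9)]
3. After y ≥ 1: [(7,1) (17/2,1) (15,30/17) (15,28/3) (14,13) (9,18) (7,164/9)]
4. After y ≤ 4: [(7,4) (7,1) (17/2,1) (15,30/17) (15,4)]
5. Canonical ring: [(7,1) (17/2,1) (15,30/17) (15,4) (7,4)]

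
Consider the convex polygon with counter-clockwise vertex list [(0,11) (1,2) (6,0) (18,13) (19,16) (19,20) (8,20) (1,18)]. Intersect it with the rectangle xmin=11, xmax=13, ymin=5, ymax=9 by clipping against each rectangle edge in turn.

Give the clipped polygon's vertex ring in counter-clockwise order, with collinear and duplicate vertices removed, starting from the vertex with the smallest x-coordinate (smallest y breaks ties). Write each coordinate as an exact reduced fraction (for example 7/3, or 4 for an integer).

Clipped polygon: [(11,65/12) (13,91/12) (13,9) (11,9)]

1. After x ≥ 11: [(11,65/12) (18,13) (19,16) (19,20) (11,20)]
2. After x ≤ 13: [(11,65/12) (13,91/12) (13,20) (11,20)]
3. After y ≥ 5: [(11,65/12) (13,91/12) (13,20) (11,20)]
4. After y ≤ 9: [(11,9) (11,65/12) (13,91/12) (13,9)]
5. Canonical ring: [(11,65/12) (13,91/12) (13,9) (11,9)]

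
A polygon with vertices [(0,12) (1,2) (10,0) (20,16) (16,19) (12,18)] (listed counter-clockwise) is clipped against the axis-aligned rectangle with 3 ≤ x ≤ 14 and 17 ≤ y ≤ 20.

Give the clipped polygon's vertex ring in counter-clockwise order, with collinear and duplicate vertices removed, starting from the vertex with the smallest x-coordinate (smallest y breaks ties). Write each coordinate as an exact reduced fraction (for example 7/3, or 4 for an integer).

Clipped polygon: [(10,17) (14,17) (14,37/2) (12,18)]

1. After x ≥ 3: [(3,27/2) (3,14/9) (10,0) (20,16) (16,19) (12,18)]
2. After x ≤ 14: [(3,27/2) (3,14/9) (10,0) (14,32/5) (14,37/2) (12,18)]
3. After y ≥ 17: [(10,17) (14,17) (14,37/2) (12,18)]
4. After y ≤ 20: [(10,17) (14,17) (14,37/2) (12,18)]
5. Canonical ring: [(10,17) (14,17) (14,37/2) (12,18)]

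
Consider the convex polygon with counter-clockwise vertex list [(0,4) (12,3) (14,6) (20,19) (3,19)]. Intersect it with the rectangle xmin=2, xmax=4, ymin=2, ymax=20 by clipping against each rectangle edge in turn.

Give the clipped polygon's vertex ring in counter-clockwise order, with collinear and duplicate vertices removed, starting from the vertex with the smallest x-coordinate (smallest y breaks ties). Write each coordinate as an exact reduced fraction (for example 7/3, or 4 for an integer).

1. After x ≥ 2: [(2,14) (2,23/6) (12,3) (14,6) (20,19) (3,19)]
2. After x ≤ 4: [(2,14) (2,23/6) (4,11/3) (4,19) (3,19)]
3. After y ≥ 2: [(2,14) (2,23/6) (4,11/3) (4,19) (3,19)]
4. After y ≤ 20: [(2,14) (2,23/6) (4,11/3) (4,19) (3,19)]
5. Canonical ring: [(2,23/6) (4,11/3) (4,19) (3,19) (2,14)]

Clipped polygon: [(2,23/6) (4,11/3) (4,19) (3,19) (2,14)]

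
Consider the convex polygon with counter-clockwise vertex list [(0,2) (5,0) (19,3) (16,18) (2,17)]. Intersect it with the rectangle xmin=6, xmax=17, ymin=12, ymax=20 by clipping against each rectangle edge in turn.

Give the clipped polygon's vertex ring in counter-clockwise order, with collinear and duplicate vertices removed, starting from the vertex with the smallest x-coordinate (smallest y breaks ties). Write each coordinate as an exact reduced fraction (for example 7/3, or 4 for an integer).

1. After x ≥ 6: [(6,3/14) (19,3) (16,18) (6,121/7)]
2. After x ≤ 17: [(6,3/14) (17,18/7) (17,13) (16,18) (6,121/7)]
3. After y ≥ 12: [(6,12) (17,12) (17,13) (16,18) (6,121/7)]
4. After y ≤ 20: [(6,12) (17,12) (17,13) (16,18) (6,121/7)]
5. Canonical ring: [(6,12) (17,12) (17,13) (16,18) (6,121/7)]

Clipped polygon: [(6,12) (17,12) (17,13) (16,18) (6,121/7)]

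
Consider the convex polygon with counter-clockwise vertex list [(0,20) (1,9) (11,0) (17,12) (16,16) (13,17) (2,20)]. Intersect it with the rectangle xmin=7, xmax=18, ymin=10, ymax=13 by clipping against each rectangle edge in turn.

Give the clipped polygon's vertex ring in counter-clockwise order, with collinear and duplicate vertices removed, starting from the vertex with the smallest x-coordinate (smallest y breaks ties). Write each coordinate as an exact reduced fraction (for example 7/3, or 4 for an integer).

1. After x ≥ 7: [(7,18/5) (11,0) (17,12) (16,16) (13,17) (7,205/11)]
2. After x ≤ 18: [(7,18/5) (11,0) (17,12) (16,16) (13,17) (7,205/11)]
3. After y ≥ 10: [(7,10) (16,10) (17,12) (16,16) (13,17) (7,205/11)]
4. After y ≤ 13: [(7,13) (7,10) (16,10) (17,12) (67/4,13)]
5. Canonical ring: [(7,10) (16,10) (17,12) (67/4,13) (7,13)]

Clipped polygon: [(7,10) (16,10) (17,12) (67/4,13) (7,13)]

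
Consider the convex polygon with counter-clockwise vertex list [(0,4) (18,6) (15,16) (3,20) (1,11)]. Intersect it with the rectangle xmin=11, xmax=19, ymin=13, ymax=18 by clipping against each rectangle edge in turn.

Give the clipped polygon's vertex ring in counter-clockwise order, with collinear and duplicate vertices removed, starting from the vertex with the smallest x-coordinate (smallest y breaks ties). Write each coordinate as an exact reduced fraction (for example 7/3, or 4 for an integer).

1. After x ≥ 11: [(11,47/9) (18,6) (15,16) (11,52/3)]
2. After x ≤ 19: [(11,47/9) (18,6) (15,16) (11,52/3)]
3. After y ≥ 13: [(11,13) (159/10,13) (15,16) (11,52/3)]
4. After y ≤ 18: [(11,13) (159/10,13) (15,16) (11,52/3)]
5. Canonical ring: [(11,13) (159/10,13) (15,16) (11,52/3)]

Clipped polygon: [(11,13) (159/10,13) (15,16) (11,52/3)]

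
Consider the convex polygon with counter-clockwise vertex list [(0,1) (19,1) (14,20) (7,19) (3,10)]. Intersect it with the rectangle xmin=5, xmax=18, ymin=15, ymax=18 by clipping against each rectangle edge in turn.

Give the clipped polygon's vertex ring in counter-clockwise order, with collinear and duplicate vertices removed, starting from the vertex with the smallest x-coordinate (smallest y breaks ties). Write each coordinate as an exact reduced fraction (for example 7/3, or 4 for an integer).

Clipped polygon: [(47/9,15) (291/19,15) (276/19,18) (59/9,18)]

1. After x ≥ 5: [(5,1) (19,1) (14,20) (7,19) (5,29/2)]
2. After x ≤ 18: [(5,1) (18,1) (18,24/5) (14,20) (7,19) (5,29/2)]
3. After y ≥ 15: [(291/19,15) (14,20) (7,19) (47/9,15)]
4. After y ≤ 18: [(291/19,15) (276/19,18) (59/9,18) (47/9,15)]
5. Canonical ring: [(47/9,15) (291/19,15) (276/19,18) (59/9,18)]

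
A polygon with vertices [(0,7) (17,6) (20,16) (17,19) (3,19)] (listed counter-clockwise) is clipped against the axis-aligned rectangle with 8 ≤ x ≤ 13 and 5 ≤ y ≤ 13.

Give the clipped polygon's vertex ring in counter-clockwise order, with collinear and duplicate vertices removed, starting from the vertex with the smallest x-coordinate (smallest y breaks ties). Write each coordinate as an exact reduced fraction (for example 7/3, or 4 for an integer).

1. After x ≥ 8: [(8,111/17) (17,6) (20,16) (17,19) (8,19)]
2. After x ≤ 13: [(8,111/17) (13,106/17) (13,19) (8,19)]
3. After y ≥ 5: [(8,111/17) (13,106/17) (13,19) (8,19)]
4. After y ≤ 13: [(8,13) (8,111/17) (13,106/17) (13,13)]
5. Canonical ring: [(8,111/17) (13,106/17) (13,13) (8,13)]

Clipped polygon: [(8,111/17) (13,106/17) (13,13) (8,13)]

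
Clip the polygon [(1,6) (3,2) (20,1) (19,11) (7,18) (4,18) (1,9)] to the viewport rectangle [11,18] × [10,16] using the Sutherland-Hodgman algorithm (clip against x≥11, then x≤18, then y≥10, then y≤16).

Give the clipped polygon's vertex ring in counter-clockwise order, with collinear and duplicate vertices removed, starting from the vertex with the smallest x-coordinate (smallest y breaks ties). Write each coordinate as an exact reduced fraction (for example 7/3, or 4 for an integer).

1. After x ≥ 11: [(11,26/17) (20,1) (19,11) (11,47/3)]
2. After x ≤ 18: [(11,26/17) (18,19/17) (18,139/12) (11,47/3)]
3. After y ≥ 10: [(11,10) (18,10) (18,139/12) (11,47/3)]
4. After y ≤ 16: [(11,10) (18,10) (18,139/12) (11,47/3)]
5. Canonical ring: [(11,10) (18,10) (18,139/12) (11,47/3)]

Clipped polygon: [(11,10) (18,10) (18,139/12) (11,47/3)]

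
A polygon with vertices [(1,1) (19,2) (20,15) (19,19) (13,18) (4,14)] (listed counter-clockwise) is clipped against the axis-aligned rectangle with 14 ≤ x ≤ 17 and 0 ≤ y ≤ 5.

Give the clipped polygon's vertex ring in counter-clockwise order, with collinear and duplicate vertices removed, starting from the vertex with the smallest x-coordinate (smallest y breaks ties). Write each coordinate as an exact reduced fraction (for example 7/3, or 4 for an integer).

Clipped polygon: [(14,31/18) (17,17/9) (17,5) (14,5)]

1. After x ≥ 14: [(14,31/18) (19,2) (20,15) (19,19) (14,109/6)]
2. After x ≤ 17: [(14,31/18) (17,17/9) (17,56/3) (14,109/6)]
3. After y ≥ 0: [(14,31/18) (17,17/9) (17,56/3) (14,109/6)]
4. After y ≤ 5: [(14,5) (14,31/18) (17,17/9) (17,5)]
5. Canonical ring: [(14,31/18) (17,17/9) (17,5) (14,5)]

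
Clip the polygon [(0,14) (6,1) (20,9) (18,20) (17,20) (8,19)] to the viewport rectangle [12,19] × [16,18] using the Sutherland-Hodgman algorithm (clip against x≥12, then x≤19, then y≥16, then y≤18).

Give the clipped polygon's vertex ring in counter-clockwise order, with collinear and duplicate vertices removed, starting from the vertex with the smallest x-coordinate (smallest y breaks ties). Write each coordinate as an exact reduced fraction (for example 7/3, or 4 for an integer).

Clipped polygon: [(12,16) (206/11,16) (202/11,18) (12,18)]

1. After x ≥ 12: [(12,31/7) (20,9) (18,20) (17,20) (12,175/9)]
2. After x ≤ 19: [(12,31/7) (19,59/7) (19,29/2) (18,20) (17,20) (12,175/9)]
3. After y ≥ 16: [(12,16) (206/11,16) (18,20) (17,20) (12,175/9)]
4. After y ≤ 18: [(12,18) (12,16) (206/11,16) (202/11,18)]
5. Canonical ring: [(12,16) (206/11,16) (202/11,18) (12,18)]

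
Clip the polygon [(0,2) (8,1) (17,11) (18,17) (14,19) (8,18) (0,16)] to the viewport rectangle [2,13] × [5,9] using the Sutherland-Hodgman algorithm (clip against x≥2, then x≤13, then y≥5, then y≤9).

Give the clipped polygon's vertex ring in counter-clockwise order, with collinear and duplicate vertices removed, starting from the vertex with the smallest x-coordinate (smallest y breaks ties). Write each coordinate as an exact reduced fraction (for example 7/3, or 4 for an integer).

Clipped polygon: [(2,5) (58/5,5) (13,59/9) (13,9) (2,9)]

1. After x ≥ 2: [(2,7/4) (8,1) (17,11) (18,17) (14,19) (8,18) (2,33/2)]
2. After x ≤ 13: [(2,7/4) (8,1) (13,59/9) (13,113/6) (8,18) (2,33/2)]
3. After y ≥ 5: [(2,5) (58/5,5) (13,59/9) (13,113/6) (8,18) (2,33/2)]
4. After y ≤ 9: [(2,9) (2,5) (58/5,5) (13,59/9) (13,9)]
5. Canonical ring: [(2,5) (58/5,5) (13,59/9) (13,9) (2,9)]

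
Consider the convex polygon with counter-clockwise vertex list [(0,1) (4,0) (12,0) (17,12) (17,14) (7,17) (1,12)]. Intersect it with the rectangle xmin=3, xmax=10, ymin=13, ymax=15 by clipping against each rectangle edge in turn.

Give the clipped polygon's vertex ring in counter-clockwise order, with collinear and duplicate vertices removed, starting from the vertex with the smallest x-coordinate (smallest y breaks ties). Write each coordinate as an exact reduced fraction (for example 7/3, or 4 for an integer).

Clipped polygon: [(3,13) (10,13) (10,15) (23/5,15) (3,41/3)]

1. After x ≥ 3: [(3,1/4) (4,0) (12,0) (17,12) (17,14) (7,17) (3,41/3)]
2. After x ≤ 10: [(3,1/4) (4,0) (10,0) (10,161/10) (7,17) (3,41/3)]
3. After y ≥ 13: [(3,13) (10,13) (10,161/10) (7,17) (3,41/3)]
4. After y ≤ 15: [(3,13) (10,13) (10,15) (23/5,15) (3,41/3)]
5. Canonical ring: [(3,13) (10,13) (10,15) (23/5,15) (3,41/3)]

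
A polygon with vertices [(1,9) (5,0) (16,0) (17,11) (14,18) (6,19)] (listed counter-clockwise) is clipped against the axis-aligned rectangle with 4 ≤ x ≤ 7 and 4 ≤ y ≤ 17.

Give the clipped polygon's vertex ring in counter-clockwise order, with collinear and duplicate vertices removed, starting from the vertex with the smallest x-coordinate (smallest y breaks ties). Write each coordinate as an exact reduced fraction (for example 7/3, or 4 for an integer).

1. After x ≥ 4: [(4,15) (4,9/4) (5,0) (16,0) (17,11) (14,18) (6,19)]
2. After x ≤ 7: [(4,15) (4,9/4) (5,0) (7,0) (7,151/8) (6,19)]
3. After y ≥ 4: [(4,15) (4,4) (7,4) (7,151/8) (6,19)]
4. After y ≤ 17: [(5,17) (4,15) (4,4) (7,4) (7,17)]
5. Canonical ring: [(4,4) (7,4) (7,17) (5,17) (4,15)]

Clipped polygon: [(4,4) (7,4) (7,17) (5,17) (4,15)]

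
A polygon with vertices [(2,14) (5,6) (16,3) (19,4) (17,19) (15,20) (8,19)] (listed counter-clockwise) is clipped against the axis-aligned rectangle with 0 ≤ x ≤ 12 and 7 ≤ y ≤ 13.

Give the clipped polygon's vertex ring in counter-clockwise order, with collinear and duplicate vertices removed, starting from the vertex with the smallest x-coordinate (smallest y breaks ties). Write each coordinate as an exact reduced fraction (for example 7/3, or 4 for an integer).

Clipped polygon: [(19/8,13) (37/8,7) (12,7) (12,13)]

1. After x ≥ 0: [(2,14) (5,6) (16,3) (19,4) (17,19) (15,20) (8,19)]
2. After x ≤ 12: [(2,14) (5,6) (12,45/11) (12,137/7) (8,19)]
3. After y ≥ 7: [(2,14) (37/8,7) (12,7) (12,137/7) (8,19)]
4. After y ≤ 13: [(19/8,13) (37/8,7) (12,7) (12,13)]
5. Canonical ring: [(19/8,13) (37/8,7) (12,7) (12,13)]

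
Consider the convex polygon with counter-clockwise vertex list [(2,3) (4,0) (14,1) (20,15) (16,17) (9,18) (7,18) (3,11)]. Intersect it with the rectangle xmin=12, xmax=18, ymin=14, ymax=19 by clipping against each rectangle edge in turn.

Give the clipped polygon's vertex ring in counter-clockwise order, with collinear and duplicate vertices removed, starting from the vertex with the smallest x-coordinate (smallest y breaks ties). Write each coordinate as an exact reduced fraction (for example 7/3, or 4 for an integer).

1. After x ≥ 12: [(12,4/5) (14,1) (20,15) (16,17) (12,123/7)]
2. After x ≤ 18: [(12,4/5) (14,1) (18,31/3) (18,16) (16,17) (12,123/7)]
3. After y ≥ 14: [(12,14) (18,14) (18,16) (16,17) (12,123/7)]
4. After y ≤ 19: [(12,14) (18,14) (18,16) (16,17) (12,123/7)]
5. Canonical ring: [(12,14) (18,14) (18,16) (16,17) (12,123/7)]

Clipped polygon: [(12,14) (18,14) (18,16) (16,17) (12,123/7)]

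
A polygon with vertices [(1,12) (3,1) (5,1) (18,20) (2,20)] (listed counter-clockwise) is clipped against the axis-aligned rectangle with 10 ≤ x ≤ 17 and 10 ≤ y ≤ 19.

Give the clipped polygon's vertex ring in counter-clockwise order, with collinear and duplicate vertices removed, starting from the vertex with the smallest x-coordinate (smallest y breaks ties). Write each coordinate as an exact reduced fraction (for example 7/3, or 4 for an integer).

Clipped polygon: [(10,10) (212/19,10) (17,241/13) (17,19) (10,19)]

1. After x ≥ 10: [(10,108/13) (18,20) (10,20)]
2. After x ≤ 17: [(10,108/13) (17,241/13) (17,20) (10,20)]
3. After y ≥ 10: [(10,10) (212/19,10) (17,241/13) (17,20) (10,20)]
4. After y ≤ 19: [(10,19) (10,10) (212/19,10) (17,241/13) (17,19)]
5. Canonical ring: [(10,10) (212/19,10) (17,241/13) (17,19) (10,19)]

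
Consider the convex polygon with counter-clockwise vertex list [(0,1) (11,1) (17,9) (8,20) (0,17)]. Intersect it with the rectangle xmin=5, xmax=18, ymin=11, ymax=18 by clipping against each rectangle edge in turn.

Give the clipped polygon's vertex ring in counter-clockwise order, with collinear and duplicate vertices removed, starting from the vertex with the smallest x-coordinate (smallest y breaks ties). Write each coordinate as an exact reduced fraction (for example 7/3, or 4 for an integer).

1. After x ≥ 5: [(5,1) (11,1) (17,9) (8,20) (5,151/8)]
2. After x ≤ 18: [(5,1) (11,1) (17,9) (8,20) (5,151/8)]
3. After y ≥ 11: [(5,11) (169/11,11) (8,20) (5,151/8)]
4. After y ≤ 18: [(5,18) (5,11) (169/11,11) (106/11,18)]
5. Canonical ring: [(5,11) (169/11,11) (106/11,18) (5,18)]

Clipped polygon: [(5,11) (169/11,11) (106/11,18) (5,18)]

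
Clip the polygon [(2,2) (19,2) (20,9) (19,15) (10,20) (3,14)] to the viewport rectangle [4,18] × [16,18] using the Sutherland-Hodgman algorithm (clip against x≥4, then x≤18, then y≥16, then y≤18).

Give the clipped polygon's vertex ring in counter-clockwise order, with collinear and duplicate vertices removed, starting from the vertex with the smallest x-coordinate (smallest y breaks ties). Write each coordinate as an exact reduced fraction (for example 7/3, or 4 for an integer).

Clipped polygon: [(16/3,16) (86/5,16) (68/5,18) (23/3,18)]

1. After x ≥ 4: [(4,2) (19,2) (20,9) (19,15) (10,20) (4,104/7)]
2. After x ≤ 18: [(4,2) (18,2) (18,140/9) (10,20) (4,104/7)]
3. After y ≥ 16: [(86/5,16) (10,20) (16/3,16)]
4. After y ≤ 18: [(86/5,16) (68/5,18) (23/3,18) (16/3,16)]
5. Canonical ring: [(16/3,16) (86/5,16) (68/5,18) (23/3,18)]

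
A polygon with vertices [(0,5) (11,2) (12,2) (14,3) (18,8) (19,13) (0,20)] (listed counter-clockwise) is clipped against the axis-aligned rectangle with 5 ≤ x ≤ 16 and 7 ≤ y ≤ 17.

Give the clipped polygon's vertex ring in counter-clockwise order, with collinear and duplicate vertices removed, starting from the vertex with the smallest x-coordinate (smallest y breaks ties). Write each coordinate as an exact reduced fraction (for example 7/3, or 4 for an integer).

Clipped polygon: [(5,7) (16,7) (16,268/19) (57/7,17) (5,17)]

1. After x ≥ 5: [(5,40/11) (11,2) (12,2) (14,3) (18,8) (19,13) (5,345/19)]
2. After x ≤ 16: [(5,40/11) (11,2) (12,2) (14,3) (16,11/2) (16,268/19) (5,345/19)]
3. After y ≥ 7: [(5,7) (16,7) (16,268/19) (5,345/19)]
4. After y ≤ 17: [(5,17) (5,7) (16,7) (16,268/19) (57/7,17)]
5. Canonical ring: [(5,7) (16,7) (16,268/19) (57/7,17) (5,17)]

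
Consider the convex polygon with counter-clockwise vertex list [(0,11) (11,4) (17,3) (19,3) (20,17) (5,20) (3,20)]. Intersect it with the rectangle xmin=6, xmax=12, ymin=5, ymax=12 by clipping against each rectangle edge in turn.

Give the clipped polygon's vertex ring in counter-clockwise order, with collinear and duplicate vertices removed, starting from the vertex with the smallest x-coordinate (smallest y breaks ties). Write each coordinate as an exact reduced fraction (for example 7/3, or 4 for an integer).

Clipped polygon: [(6,79/11) (66/7,5) (12,5) (12,12) (6,12)]

1. After x ≥ 6: [(6,79/11) (11,4) (17,3) (19,3) (20,17) (6,99/5)]
2. After x ≤ 12: [(6,79/11) (11,4) (12,23/6) (12,93/5) (6,99/5)]
3. After y ≥ 5: [(6,79/11) (66/7,5) (12,5) (12,93/5) (6,99/5)]
4. After y ≤ 12: [(6,12) (6,79/11) (66/7,5) (12,5) (12,12)]
5. Canonical ring: [(6,79/11) (66/7,5) (12,5) (12,12) (6,12)]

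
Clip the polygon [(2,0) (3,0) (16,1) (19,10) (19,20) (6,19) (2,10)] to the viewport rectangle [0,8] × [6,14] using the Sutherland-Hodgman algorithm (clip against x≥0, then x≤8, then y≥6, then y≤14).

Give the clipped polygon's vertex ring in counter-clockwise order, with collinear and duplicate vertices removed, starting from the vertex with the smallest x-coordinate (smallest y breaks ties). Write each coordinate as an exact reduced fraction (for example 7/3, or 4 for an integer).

1. After x ≥ 0: [(2,0) (3,0) (16,1) (19,10) (19,20) (6,19) (2,10)]
2. After x ≤ 8: [(2,0) (3,0) (8,5/13) (8,249/13) (6,19) (2,10)]
3. After y ≥ 6: [(2,6) (8,6) (8,249/13) (6,19) (2,10)]
4. After y ≤ 14: [(2,6) (8,6) (8,14) (34/9,14) (2,10)]
5. Canonical ring: [(2,6) (8,6) (8,14) (34/9,14) (2,10)]

Clipped polygon: [(2,6) (8,6) (8,14) (34/9,14) (2,10)]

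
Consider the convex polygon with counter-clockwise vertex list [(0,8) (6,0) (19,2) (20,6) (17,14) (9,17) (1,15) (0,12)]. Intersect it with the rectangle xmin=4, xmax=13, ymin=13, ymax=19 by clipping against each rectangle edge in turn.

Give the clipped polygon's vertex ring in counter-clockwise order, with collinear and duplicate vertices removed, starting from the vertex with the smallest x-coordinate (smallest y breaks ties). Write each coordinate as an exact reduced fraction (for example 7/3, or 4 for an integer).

Clipped polygon: [(4,13) (13,13) (13,31/2) (9,17) (4,63/4)]

1. After x ≥ 4: [(4,8/3) (6,0) (19,2) (20,6) (17,14) (9,17) (4,63/4)]
2. After x ≤ 13: [(4,8/3) (6,0) (13,14/13) (13,31/2) (9,17) (4,63/4)]
3. After y ≥ 13: [(4,13) (13,13) (13,31/2) (9,17) (4,63/4)]
4. After y ≤ 19: [(4,13) (13,13) (13,31/2) (9,17) (4,63/4)]
5. Canonical ring: [(4,13) (13,13) (13,31/2) (9,17) (4,63/4)]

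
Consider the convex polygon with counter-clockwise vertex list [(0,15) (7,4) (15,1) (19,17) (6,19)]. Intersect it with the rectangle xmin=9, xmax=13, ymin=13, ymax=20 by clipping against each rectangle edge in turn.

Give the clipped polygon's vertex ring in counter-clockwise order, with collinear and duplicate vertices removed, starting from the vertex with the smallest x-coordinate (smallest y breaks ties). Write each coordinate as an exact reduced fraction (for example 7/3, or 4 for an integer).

Clipped polygon: [(9,13) (13,13) (13,233/13) (9,241/13)]

1. After x ≥ 9: [(9,13/4) (15,1) (19,17) (9,241/13)]
2. After x ≤ 13: [(9,13/4) (13,7/4) (13,233/13) (9,241/13)]
3. After y ≥ 13: [(9,13) (13,13) (13,233/13) (9,241/13)]
4. After y ≤ 20: [(9,13) (13,13) (13,233/13) (9,241/13)]
5. Canonical ring: [(9,13) (13,13) (13,233/13) (9,241/13)]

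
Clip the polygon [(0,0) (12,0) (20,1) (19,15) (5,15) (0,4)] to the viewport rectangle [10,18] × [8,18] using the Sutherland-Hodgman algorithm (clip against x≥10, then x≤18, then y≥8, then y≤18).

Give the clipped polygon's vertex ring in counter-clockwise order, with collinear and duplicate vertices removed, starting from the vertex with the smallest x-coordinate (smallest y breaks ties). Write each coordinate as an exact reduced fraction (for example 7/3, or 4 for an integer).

Clipped polygon: [(10,8) (18,8) (18,15) (10,15)]

1. After x ≥ 10: [(10,0) (12,0) (20,1) (19,15) (10,15)]
2. After x ≤ 18: [(10,0) (12,0) (18,3/4) (18,15) (10,15)]
3. After y ≥ 8: [(10,8) (18,8) (18,15) (10,15)]
4. After y ≤ 18: [(10,8) (18,8) (18,15) (10,15)]
5. Canonical ring: [(10,8) (18,8) (18,15) (10,15)]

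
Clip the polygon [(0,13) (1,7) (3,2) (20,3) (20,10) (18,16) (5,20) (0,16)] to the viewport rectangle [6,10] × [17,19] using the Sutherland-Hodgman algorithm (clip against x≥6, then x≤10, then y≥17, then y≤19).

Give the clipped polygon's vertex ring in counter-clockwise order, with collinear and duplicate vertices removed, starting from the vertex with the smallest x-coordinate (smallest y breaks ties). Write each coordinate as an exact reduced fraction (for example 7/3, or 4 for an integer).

1. After x ≥ 6: [(6,37/17) (20,3) (20,10) (18,16) (6,256/13)]
2. After x ≤ 10: [(6,37/17) (10,41/17) (10,240/13) (6,256/13)]
3. After y ≥ 17: [(6,17) (10,17) (10,240/13) (6,256/13)]
4. After y ≤ 19: [(6,19) (6,17) (10,17) (10,240/13) (33/4,19)]
5. Canonical ring: [(6,17) (10,17) (10,240/13) (33/4,19) (6,19)]

Clipped polygon: [(6,17) (10,17) (10,240/13) (33/4,19) (6,19)]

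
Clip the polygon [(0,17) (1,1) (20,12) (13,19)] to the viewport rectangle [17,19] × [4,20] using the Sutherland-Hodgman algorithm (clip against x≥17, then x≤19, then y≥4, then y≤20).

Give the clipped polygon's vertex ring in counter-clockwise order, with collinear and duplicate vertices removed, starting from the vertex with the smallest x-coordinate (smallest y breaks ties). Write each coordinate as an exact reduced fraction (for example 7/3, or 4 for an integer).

Clipped polygon: [(17,195/19) (19,217/19) (19,13) (17,15)]

1. After x ≥ 17: [(17,195/19) (20,12) (17,15)]
2. After x ≤ 19: [(17,195/19) (19,217/19) (19,13) (17,15)]
3. After y ≥ 4: [(17,195/19) (19,217/19) (19,13) (17,15)]
4. After y ≤ 20: [(17,195/19) (19,217/19) (19,13) (17,15)]
5. Canonical ring: [(17,195/19) (19,217/19) (19,13) (17,15)]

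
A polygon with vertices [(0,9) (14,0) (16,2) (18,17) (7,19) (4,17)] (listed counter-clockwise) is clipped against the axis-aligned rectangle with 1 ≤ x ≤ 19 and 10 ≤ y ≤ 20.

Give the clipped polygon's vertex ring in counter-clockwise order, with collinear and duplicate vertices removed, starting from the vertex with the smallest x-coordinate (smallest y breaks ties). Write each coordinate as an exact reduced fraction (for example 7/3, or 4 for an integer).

1. After x ≥ 1: [(1,11) (1,117/14) (14,0) (16,2) (18,17) (7,19) (4,17)]
2. After x ≤ 19: [(1,11) (1,117/14) (14,0) (16,2) (18,17) (7,19) (4,17)]
3. After y ≥ 10: [(1,11) (1,10) (256/15,10) (18,17) (7,19) (4,17)]
4. After y ≤ 20: [(1,11) (1,10) (256/15,10) (18,17) (7,19) (4,17)]
5. Canonical ring: [(1,10) (256/15,10) (18,17) (7,19) (4,17) (1,11)]

Clipped polygon: [(1,10) (256/15,10) (18,17) (7,19) (4,17) (1,11)]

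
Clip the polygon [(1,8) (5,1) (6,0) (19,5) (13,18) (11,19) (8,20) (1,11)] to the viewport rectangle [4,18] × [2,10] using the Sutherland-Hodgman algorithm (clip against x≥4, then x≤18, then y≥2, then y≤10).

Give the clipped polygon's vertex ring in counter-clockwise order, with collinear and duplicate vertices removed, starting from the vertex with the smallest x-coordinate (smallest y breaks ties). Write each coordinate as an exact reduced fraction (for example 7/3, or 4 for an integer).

Clipped polygon: [(4,11/4) (31/7,2) (56/5,2) (18,60/13) (18,43/6) (217/13,10) (4,10)]

1. After x ≥ 4: [(4,11/4) (5,1) (6,0) (19,5) (13,18) (11,19) (8,20) (4,104/7)]
2. After x ≤ 18: [(4,11/4) (5,1) (6,0) (18,60/13) (18,43/6) (13,18) (11,19) (8,20) (4,104/7)]
3. After y ≥ 2: [(4,11/4) (31/7,2) (56/5,2) (18,60/13) (18,43/6) (13,18) (11,19) (8,20) (4,104/7)]
4. After y ≤ 10: [(4,10) (4,11/4) (31/7,2) (56/5,2) (18,60/13) (18,43/6) (217/13,10)]
5. Canonical ring: [(4,11/4) (31/7,2) (56/5,2) (18,60/13) (18,43/6) (217/13,10) (4,10)]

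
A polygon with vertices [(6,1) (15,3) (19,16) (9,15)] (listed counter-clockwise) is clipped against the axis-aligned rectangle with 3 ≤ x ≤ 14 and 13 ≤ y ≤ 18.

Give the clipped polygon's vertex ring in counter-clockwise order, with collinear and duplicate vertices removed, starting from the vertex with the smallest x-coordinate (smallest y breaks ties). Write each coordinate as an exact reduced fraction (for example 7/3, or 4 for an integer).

Clipped polygon: [(60/7,13) (14,13) (14,31/2) (9,15)]

1. After x ≥ 3: [(6,1) (15,3) (19,16) (9,15)]
2. After x ≤ 14: [(6,1) (14,25/9) (14,31/2) (9,15)]
3. After y ≥ 13: [(60/7,13) (14,13) (14,31/2) (9,15)]
4. After y ≤ 18: [(60/7,13) (14,13) (14,31/2) (9,15)]
5. Canonical ring: [(60/7,13) (14,13) (14,31/2) (9,15)]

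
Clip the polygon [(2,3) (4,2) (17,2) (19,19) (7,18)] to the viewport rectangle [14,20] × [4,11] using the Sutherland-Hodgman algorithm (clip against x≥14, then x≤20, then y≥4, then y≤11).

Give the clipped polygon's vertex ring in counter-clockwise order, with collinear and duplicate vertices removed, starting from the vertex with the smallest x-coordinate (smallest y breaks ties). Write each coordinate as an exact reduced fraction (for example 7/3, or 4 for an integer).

Clipped polygon: [(14,4) (293/17,4) (307/17,11) (14,11)]

1. After x ≥ 14: [(14,2) (17,2) (19,19) (14,223/12)]
2. After x ≤ 20: [(14,2) (17,2) (19,19) (14,223/12)]
3. After y ≥ 4: [(14,4) (293/17,4) (19,19) (14,223/12)]
4. After y ≤ 11: [(14,11) (14,4) (293/17,4) (307/17,11)]
5. Canonical ring: [(14,4) (293/17,4) (307/17,11) (14,11)]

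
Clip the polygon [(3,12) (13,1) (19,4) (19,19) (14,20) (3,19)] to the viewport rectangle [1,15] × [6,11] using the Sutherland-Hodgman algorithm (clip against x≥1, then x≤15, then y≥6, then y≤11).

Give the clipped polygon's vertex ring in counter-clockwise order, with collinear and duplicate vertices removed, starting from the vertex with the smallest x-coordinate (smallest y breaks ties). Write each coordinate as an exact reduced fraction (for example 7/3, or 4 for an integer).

1. After x ≥ 1: [(3,12) (13,1) (19,4) (19,19) (14,20) (3,19)]
2. After x ≤ 15: [(3,12) (13,1) (15,2) (15,99/5) (14,20) (3,19)]
3. After y ≥ 6: [(3,12) (93/11,6) (15,6) (15,99/5) (14,20) (3,19)]
4. After y ≤ 11: [(43/11,11) (93/11,6) (15,6) (15,11)]
5. Canonical ring: [(43/11,11) (93/11,6) (15,6) (15,11)]

Clipped polygon: [(43/11,11) (93/11,6) (15,6) (15,11)]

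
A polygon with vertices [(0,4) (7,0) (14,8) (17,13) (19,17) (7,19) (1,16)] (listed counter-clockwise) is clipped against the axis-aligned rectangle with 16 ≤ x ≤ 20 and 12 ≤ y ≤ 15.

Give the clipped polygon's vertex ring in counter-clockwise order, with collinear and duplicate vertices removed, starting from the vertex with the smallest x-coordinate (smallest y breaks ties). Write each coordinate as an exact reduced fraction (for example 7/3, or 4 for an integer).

Clipped polygon: [(16,12) (82/5,12) (17,13) (18,15) (16,15)]

1. After x ≥ 16: [(16,34/3) (17,13) (19,17) (16,35/2)]
2. After x ≤ 20: [(16,34/3) (17,13) (19,17) (16,35/2)]
3. After y ≥ 12: [(16,12) (82/5,12) (17,13) (19,17) (16,35/2)]
4. After y ≤ 15: [(16,15) (16,12) (82/5,12) (17,13) (18,15)]
5. Canonical ring: [(16,12) (82/5,12) (17,13) (18,15) (16,15)]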